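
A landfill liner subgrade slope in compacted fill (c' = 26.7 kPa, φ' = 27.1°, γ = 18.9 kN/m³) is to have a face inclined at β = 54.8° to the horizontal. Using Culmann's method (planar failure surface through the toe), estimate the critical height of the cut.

H_c = 35.87 m

Culmann's analysis gives the critical failure plane at α_cr = (β + φ')/2 = (54.8 + 27.1)/2 = 41.0°, and the critical height
H_c = (4c'/γ) · sinβ cosφ' / [1 − cos(β − φ')]
    = (4·26.7/18.9) · sin54.8°·cos27.1° / [1 − cos(27.7°)]
    = 5.651 · 0.8171·0.8902 / [1 − 0.8854]
    = 5.651 · 0.7274 / 0.1146
    = 35.87 m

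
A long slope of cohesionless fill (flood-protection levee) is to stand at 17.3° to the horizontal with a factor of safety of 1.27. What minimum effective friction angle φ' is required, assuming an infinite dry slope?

FS = tanφ'/tanβ ⇒ tanφ' = FS · tanβ = 1.27 · tan17.3° = 0.3956
φ' = arctan(0.3956) = 21.58°

φ' = 21.6°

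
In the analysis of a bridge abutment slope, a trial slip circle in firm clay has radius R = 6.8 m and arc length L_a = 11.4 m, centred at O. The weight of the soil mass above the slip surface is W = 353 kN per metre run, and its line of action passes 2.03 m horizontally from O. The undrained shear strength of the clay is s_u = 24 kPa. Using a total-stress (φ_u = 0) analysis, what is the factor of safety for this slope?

FS = 2.60

Taking moments about the centre O, the resisting moment is provided by the undrained shear strength acting along the arc:
M_R = s_u·L_a·R = 24·11.40·6.8 = 1860.5 kN·m/m
M_D = W·d = 353·2.03 = 716.6 kN·m/m
FS = M_R / M_D = 1860.5 / 716.6 = 2.596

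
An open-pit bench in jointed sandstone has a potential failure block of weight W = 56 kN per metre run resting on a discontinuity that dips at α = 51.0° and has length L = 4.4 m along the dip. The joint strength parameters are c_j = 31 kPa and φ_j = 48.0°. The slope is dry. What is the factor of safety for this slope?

Resolving the block weight along and normal to the plane and applying the Mohr–Coulomb strength on the joint:
N' = W cosα = 56·cos51.0° = 35.2 kN/m
Driving force T = W sinα = 56·sin51.0° = 43.5 kN/m
Resisting force R = c_j·L + N'·tanφ_j = 31·4.4 + 35.2·tan48.0° = 136.4 + 39.1 = 175.5 kN/m
FS = R / T = 175.5 / 43.5 = 4.034

FS = 4.03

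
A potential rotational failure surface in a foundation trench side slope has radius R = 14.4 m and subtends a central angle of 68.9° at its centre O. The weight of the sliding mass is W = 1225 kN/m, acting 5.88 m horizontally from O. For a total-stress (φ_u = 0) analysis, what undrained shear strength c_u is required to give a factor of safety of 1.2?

FS = c_u·L_a·R / (W·d), so c_u = FS·W·d / (L_a·R).
Arc length L_a = R·θ = 14.4·(68.9°·π/180) = 14.4·1.2025 = 17.32 m
c_u = 1.2·1225·5.88 / (17.32·14.4) = 8643.6 / 249.36 = 34.66 kPa

c_u = 34.7 kPa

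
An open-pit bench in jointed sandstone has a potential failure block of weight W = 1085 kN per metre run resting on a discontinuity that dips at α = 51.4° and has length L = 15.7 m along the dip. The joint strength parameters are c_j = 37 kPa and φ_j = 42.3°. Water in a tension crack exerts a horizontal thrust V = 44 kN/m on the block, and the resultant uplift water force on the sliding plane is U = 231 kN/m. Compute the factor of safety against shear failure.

FS = 1.09

Resolving the block weight along and normal to the plane and applying the Mohr–Coulomb strength on the joint:
N' = W cosα − U − V sinα = 1085·cos51.4° − 231 − 44·sin51.4° = 411.5 kN/m
Driving force T = W sinα + V cosα = 1085·sin51.4° + 44·cos51.4° = 875.4 kN/m
Resisting force R = c_j·L + N'·tanφ_j = 37·15.7 + 411.5·tan42.3° = 580.9 + 374.5 = 955.4 kN/m
FS = R / T = 955.4 / 875.4 = 1.091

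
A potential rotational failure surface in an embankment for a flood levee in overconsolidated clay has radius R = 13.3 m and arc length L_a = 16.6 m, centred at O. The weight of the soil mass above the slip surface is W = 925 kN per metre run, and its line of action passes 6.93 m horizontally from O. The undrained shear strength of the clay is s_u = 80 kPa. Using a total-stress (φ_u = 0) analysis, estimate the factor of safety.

Taking moments about the centre O, the resisting moment is provided by the undrained shear strength acting along the arc:
M_R = s_u·L_a·R = 80·16.60·13.3 = 17662.4 kN·m/m
M_D = W·d = 925·6.93 = 6410.2 kN·m/m
FS = M_R / M_D = 17662.4 / 6410.2 = 2.755

FS = 2.76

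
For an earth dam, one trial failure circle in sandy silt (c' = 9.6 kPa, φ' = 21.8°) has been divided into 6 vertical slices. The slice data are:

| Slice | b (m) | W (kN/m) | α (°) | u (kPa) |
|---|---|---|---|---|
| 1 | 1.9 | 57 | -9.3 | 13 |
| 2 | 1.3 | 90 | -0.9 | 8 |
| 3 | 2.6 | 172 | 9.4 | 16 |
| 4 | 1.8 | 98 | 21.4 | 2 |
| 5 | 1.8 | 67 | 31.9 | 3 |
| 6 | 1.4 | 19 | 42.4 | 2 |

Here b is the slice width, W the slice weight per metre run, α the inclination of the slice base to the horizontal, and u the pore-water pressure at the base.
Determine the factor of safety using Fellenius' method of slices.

Ordinary method of slices: FS = Σ[c'·Δl_i + (W_i cosα_i − u_i·Δl_i)·tanφ'] / Σ W_i sinα_i, with Δl_i = b_i / cosα_i.
Slice 1: Δl = 1.9/cos(-9.3°) = 1.925 m; N'_1 = 57·cos(-9.3°) − 13·1.925 = 31.2; c'Δl = 18.48; W sinα = -9.2
Slice 2: Δl = 1.3/cos(-0.9°) = 1.300 m; N'_2 = 90·cos(-0.9°) − 8·1.300 = 79.6; c'Δl = 12.48; W sinα = -1.4
Slice 3: Δl = 2.6/cos9.4° = 2.635 m; N'_3 = 172·cos9.4° − 16·2.635 = 127.5; c'Δl = 25.30; W sinα = 28.1
Slice 4: Δl = 1.8/cos21.4° = 1.933 m; N'_4 = 98·cos21.4° − 2·1.933 = 87.4; c'Δl = 18.56; W sinα = 35.8
Slice 5: Δl = 1.8/cos31.9° = 2.120 m; N'_5 = 67·cos31.9° − 3·2.120 = 50.5; c'Δl = 20.35; W sinα = 35.4
Slice 6: Δl = 1.4/cos42.4° = 1.896 m; N'_6 = 19·cos42.4° − 2·1.896 = 10.2; c'Δl = 18.20; W sinα = 12.8
Σc'Δl = 113.4 kN/m; ΣN' = 386.5 kN/m; ΣW sinα = 101.4 kN/m
Resisting = 113.4 + 386.5·tan21.8° = 113.4 + 154.6 = 268.0 kN/m
FS = 268.0 / 101.4 = 2.641

FS = 2.64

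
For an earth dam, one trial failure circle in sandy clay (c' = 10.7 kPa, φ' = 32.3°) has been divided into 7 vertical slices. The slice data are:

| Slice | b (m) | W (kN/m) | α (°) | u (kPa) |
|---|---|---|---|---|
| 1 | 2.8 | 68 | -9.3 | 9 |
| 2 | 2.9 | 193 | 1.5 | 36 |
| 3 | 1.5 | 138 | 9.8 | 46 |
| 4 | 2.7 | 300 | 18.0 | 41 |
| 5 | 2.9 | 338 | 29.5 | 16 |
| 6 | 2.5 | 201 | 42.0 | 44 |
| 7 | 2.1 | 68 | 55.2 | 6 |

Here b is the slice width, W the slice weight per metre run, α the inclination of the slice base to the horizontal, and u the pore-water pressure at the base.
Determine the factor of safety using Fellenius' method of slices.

Ordinary method of slices: FS = Σ[c'·Δl_i + (W_i cosα_i − u_i·Δl_i)·tanφ'] / Σ W_i sinα_i, with Δl_i = b_i / cosα_i.
Slice 1: Δl = 2.8/cos(-9.3°) = 2.837 m; N'_1 = 68·cos(-9.3°) − 9·2.837 = 41.6; c'Δl = 30.36; W sinα = -11.0
Slice 2: Δl = 2.9/cos1.5° = 2.901 m; N'_2 = 193·cos1.5° − 36·2.901 = 88.5; c'Δl = 31.04; W sinα = 5.1
Slice 3: Δl = 1.5/cos9.8° = 1.522 m; N'_3 = 138·cos9.8° − 46·1.522 = 66.0; c'Δl = 16.29; W sinα = 23.5
Slice 4: Δl = 2.7/cos18.0° = 2.839 m; N'_4 = 300·cos18.0° − 41·2.839 = 168.9; c'Δl = 30.38; W sinα = 92.7
Slice 5: Δl = 2.9/cos29.5° = 3.332 m; N'_5 = 338·cos29.5° − 16·3.332 = 240.9; c'Δl = 35.65; W sinα = 166.4
Slice 6: Δl = 2.5/cos42.0° = 3.364 m; N'_6 = 201·cos42.0° − 44·3.364 = 1.4; c'Δl = 36.00; W sinα = 134.5
Slice 7: Δl = 2.1/cos55.2° = 3.680 m; N'_7 = 68·cos55.2° − 6·3.680 = 16.7; c'Δl = 39.37; W sinα = 55.8
Σc'Δl = 219.1 kN/m; ΣN' = 623.9 kN/m; ΣW sinα = 467.0 kN/m
Resisting = 219.1 + 623.9·tan32.3° = 219.1 + 394.4 = 613.5 kN/m
FS = 613.5 / 467.0 = 1.314

FS = 1.31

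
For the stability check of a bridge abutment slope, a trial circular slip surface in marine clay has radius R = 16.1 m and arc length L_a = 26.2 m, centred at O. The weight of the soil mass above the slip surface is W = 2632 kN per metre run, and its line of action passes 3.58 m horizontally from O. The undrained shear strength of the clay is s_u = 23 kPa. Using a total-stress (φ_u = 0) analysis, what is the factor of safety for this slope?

FS = 1.03

Taking moments about the centre O, the resisting moment is provided by the undrained shear strength acting along the arc:
M_R = s_u·L_a·R = 23·26.20·16.1 = 9701.9 kN·m/m
M_D = W·d = 2632·3.58 = 9422.6 kN·m/m
FS = M_R / M_D = 9701.9 / 9422.6 = 1.030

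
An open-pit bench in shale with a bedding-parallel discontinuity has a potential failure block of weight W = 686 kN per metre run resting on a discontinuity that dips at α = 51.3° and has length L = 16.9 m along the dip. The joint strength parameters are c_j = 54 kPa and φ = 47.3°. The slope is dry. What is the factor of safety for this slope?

Resolving the block weight along and normal to the plane and applying the Mohr–Coulomb strength on the joint:
N' = W cosα = 686·cos51.3° = 428.9 kN/m
Driving force T = W sinα = 686·sin51.3° = 535.4 kN/m
Resisting force R = c_j·L + N'·tanφ = 54·16.9 + 428.9·tan47.3° = 912.6 + 464.8 = 1377.4 kN/m
FS = R / T = 1377.4 / 535.4 = 2.573

FS = 2.57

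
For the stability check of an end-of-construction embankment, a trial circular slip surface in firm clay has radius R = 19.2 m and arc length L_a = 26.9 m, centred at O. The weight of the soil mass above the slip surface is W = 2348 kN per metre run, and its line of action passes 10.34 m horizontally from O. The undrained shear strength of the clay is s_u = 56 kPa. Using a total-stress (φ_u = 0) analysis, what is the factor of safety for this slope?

FS = 1.19

Taking moments about the centre O, the resisting moment is provided by the undrained shear strength acting along the arc:
M_R = s_u·L_a·R = 56·26.90·19.2 = 28922.9 kN·m/m
M_D = W·d = 2348·10.34 = 24278.3 kN·m/m
FS = M_R / M_D = 28922.9 / 24278.3 = 1.191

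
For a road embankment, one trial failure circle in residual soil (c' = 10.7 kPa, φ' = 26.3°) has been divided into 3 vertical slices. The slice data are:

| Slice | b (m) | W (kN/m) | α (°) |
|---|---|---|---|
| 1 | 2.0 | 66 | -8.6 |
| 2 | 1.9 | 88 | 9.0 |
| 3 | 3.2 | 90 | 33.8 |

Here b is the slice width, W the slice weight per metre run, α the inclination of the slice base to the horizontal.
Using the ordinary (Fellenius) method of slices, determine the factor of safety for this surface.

FS = 3.62

Ordinary method of slices: FS = Σ[c'·Δl_i + (W_i cosα_i)·tanφ'] / Σ W_i sinα_i, with Δl_i = b_i / cosα_i.
Slice 1: Δl = 2.0/cos(-8.6°) = 2.023 m; N'_1 = 66·cos(-8.6°) = 65.3; c'Δl = 21.64; W sinα = -9.9
Slice 2: Δl = 1.9/cos9.0° = 1.924 m; N'_2 = 88·cos9.0° = 86.9; c'Δl = 20.58; W sinα = 13.8
Slice 3: Δl = 3.2/cos33.8° = 3.851 m; N'_3 = 90·cos33.8° = 74.8; c'Δl = 41.20; W sinα = 50.1
Σc'Δl = 83.4 kN/m; ΣN' = 227.0 kN/m; ΣW sinα = 54.0 kN/m
Resisting = 83.4 + 227.0·tan26.3° = 83.4 + 112.2 = 195.6 kN/m
FS = 195.6 / 54.0 = 3.625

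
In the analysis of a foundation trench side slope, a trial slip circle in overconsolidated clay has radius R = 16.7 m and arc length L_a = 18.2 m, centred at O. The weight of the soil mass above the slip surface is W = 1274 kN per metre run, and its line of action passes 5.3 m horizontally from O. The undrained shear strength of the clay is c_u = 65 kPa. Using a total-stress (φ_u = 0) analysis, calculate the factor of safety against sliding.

Taking moments about the centre O, the resisting moment is provided by the undrained shear strength acting along the arc:
M_R = c_u·L_a·R = 65·18.20·16.7 = 19756.1 kN·m/m
M_D = W·d = 1274·5.3 = 6752.2 kN·m/m
FS = M_R / M_D = 19756.1 / 6752.2 = 2.926

FS = 2.93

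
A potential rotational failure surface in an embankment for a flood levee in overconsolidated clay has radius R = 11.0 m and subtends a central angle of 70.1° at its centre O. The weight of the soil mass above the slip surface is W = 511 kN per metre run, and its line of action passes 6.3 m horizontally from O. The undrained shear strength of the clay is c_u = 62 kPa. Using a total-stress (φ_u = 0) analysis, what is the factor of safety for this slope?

Taking moments about the centre O, the resisting moment is provided by the undrained shear strength acting along the arc:
Arc length L_a = R·θ = 11.0·(70.1°·π/180) = 11.0·1.2235 = 13.46 m
M_R = c_u·L_a·R = 62·13.46·11.0 = 9178.5 kN·m/m
M_D = W·d = 511·6.3 = 3219.3 kN·m/m
FS = M_R / M_D = 9178.5 / 3219.3 = 2.851

FS = 2.85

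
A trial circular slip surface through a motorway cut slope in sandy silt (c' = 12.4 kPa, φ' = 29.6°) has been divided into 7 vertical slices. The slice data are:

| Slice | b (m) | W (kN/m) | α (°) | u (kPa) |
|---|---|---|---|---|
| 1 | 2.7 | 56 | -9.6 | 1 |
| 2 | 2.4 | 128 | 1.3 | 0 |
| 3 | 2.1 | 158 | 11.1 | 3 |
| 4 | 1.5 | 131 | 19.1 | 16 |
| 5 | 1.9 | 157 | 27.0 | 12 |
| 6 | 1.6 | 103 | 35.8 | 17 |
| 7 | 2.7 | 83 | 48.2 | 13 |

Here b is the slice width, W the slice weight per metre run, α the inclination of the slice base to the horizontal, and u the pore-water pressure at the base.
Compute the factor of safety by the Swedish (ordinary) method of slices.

Ordinary method of slices: FS = Σ[c'·Δl_i + (W_i cosα_i − u_i·Δl_i)·tanφ'] / Σ W_i sinα_i, with Δl_i = b_i / cosα_i.
Slice 1: Δl = 2.7/cos(-9.6°) = 2.738 m; N'_1 = 56·cos(-9.6°) − 1·2.738 = 52.5; c'Δl = 33.96; W sinα = -9.3
Slice 2: Δl = 2.4/cos1.3° = 2.401 m; N'_2 = 128·cos1.3° − 0·2.401 = 128.0; c'Δl = 29.77; W sinα = 2.9
Slice 3: Δl = 2.1/cos11.1° = 2.140 m; N'_3 = 158·cos11.1° − 3·2.140 = 148.6; c'Δl = 26.54; W sinα = 30.4
Slice 4: Δl = 1.5/cos19.1° = 1.587 m; N'_4 = 131·cos19.1° − 16·1.587 = 98.4; c'Δl = 19.68; W sinα = 42.9
Slice 5: Δl = 1.9/cos27.0° = 2.132 m; N'_5 = 157·cos27.0° − 12·2.132 = 114.3; c'Δl = 26.44; W sinα = 71.3
Slice 6: Δl = 1.6/cos35.8° = 1.973 m; N'_6 = 103·cos35.8° − 17·1.973 = 50.0; c'Δl = 24.46; W sinα = 60.3
Slice 7: Δl = 2.7/cos48.2° = 4.051 m; N'_7 = 83·cos48.2° − 13·4.051 = 2.7; c'Δl = 50.23; W sinα = 61.9
Σc'Δl = 211.1 kN/m; ΣN' = 594.4 kN/m; ΣW sinα = 260.3 kN/m
Resisting = 211.1 + 594.4·tan29.6° = 211.1 + 337.7 = 548.8 kN/m
FS = 548.8 / 260.3 = 2.109

FS = 2.11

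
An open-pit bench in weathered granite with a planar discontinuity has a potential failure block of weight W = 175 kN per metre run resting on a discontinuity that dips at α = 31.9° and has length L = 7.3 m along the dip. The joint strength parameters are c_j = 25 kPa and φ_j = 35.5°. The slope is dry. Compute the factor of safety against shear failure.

Resolving the block weight along and normal to the plane and applying the Mohr–Coulomb strength on the joint:
N' = W cosα = 175·cos31.9° = 148.6 kN/m
Driving force T = W sinα = 175·sin31.9° = 92.5 kN/m
Resisting force R = c_j·L + N'·tanφ_j = 25·7.3 + 148.6·tan35.5° = 182.5 + 106.0 = 288.5 kN/m
FS = R / T = 288.5 / 92.5 = 3.119

FS = 3.12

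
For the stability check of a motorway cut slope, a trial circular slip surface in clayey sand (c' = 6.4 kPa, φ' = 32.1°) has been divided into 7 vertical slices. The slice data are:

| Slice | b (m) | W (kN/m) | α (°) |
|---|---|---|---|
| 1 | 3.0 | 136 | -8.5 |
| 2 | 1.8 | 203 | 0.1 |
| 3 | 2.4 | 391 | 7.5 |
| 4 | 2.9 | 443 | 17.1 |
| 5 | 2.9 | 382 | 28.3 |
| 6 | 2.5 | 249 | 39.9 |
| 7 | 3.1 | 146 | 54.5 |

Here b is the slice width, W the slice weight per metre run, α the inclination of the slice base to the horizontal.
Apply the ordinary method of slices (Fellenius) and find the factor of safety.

FS = 2.01

Ordinary method of slices: FS = Σ[c'·Δl_i + (W_i cosα_i)·tanφ'] / Σ W_i sinα_i, with Δl_i = b_i / cosα_i.
Slice 1: Δl = 3.0/cos(-8.5°) = 3.033 m; N'_1 = 136·cos(-8.5°) = 134.5; c'Δl = 19.41; W sinα = -20.1
Slice 2: Δl = 1.8/cos0.1° = 1.800 m; N'_2 = 203·cos0.1° = 203.0; c'Δl = 11.52; W sinα = 0.4
Slice 3: Δl = 2.4/cos7.5° = 2.421 m; N'_3 = 391·cos7.5° = 387.7; c'Δl = 15.49; W sinα = 51.0
Slice 4: Δl = 2.9/cos17.1° = 3.034 m; N'_4 = 443·cos17.1° = 423.4; c'Δl = 19.42; W sinα = 130.3
Slice 5: Δl = 2.9/cos28.3° = 3.294 m; N'_5 = 382·cos28.3° = 336.3; c'Δl = 21.08; W sinα = 181.1
Slice 6: Δl = 2.5/cos39.9° = 3.259 m; N'_6 = 249·cos39.9° = 191.0; c'Δl = 20.86; W sinα = 159.7
Slice 7: Δl = 3.1/cos54.5° = 5.338 m; N'_7 = 146·cos54.5° = 84.8; c'Δl = 34.17; W sinα = 118.9
Σc'Δl = 141.9 kN/m; ΣN' = 1760.7 kN/m; ΣW sinα = 621.2 kN/m
Resisting = 141.9 + 1760.7·tan32.1° = 141.9 + 1104.5 = 1246.4 kN/m
FS = 1246.4 / 621.2 = 2.006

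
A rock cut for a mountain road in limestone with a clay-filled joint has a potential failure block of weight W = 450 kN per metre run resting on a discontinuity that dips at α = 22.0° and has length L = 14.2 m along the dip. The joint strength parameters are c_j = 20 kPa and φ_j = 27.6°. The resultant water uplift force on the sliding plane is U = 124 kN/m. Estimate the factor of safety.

Resolving the block weight along and normal to the plane and applying the Mohr–Coulomb strength on the joint:
N' = W cosα − U = 450·cos22.0° − 124 = 293.2 kN/m
Driving force T = W sinα = 450·sin22.0° = 168.6 kN/m
Resisting force R = c_j·L + N'·tanφ_j = 20·14.2 + 293.2·tan27.6° = 284.0 + 153.3 = 437.3 kN/m
FS = R / T = 437.3 / 168.6 = 2.594

FS = 2.59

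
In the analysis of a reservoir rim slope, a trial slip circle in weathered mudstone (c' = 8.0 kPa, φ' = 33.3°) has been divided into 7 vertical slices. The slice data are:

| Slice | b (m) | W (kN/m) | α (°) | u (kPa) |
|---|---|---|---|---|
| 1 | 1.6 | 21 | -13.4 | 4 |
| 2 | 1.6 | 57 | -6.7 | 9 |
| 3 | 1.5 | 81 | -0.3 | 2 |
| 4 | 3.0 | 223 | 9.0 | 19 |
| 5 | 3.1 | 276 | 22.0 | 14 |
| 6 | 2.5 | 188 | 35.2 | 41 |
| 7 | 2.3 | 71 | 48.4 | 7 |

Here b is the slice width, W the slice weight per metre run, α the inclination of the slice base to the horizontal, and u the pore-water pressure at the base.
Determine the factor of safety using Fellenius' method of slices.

Ordinary method of slices: FS = Σ[c'·Δl_i + (W_i cosα_i − u_i·Δl_i)·tanφ'] / Σ W_i sinα_i, with Δl_i = b_i / cosα_i.
Slice 1: Δl = 1.6/cos(-13.4°) = 1.645 m; N'_1 = 21·cos(-13.4°) − 4·1.645 = 13.8; c'Δl = 13.16; W sinα = -4.9
Slice 2: Δl = 1.6/cos(-6.7°) = 1.611 m; N'_2 = 57·cos(-6.7°) − 9·1.611 = 42.1; c'Δl = 12.89; W sinα = -6.7
Slice 3: Δl = 1.5/cos(-0.3°) = 1.500 m; N'_3 = 81·cos(-0.3°) − 2·1.500 = 78.0; c'Δl = 12.00; W sinα = -0.4
Slice 4: Δl = 3.0/cos9.0° = 3.037 m; N'_4 = 223·cos9.0° − 19·3.037 = 162.5; c'Δl = 24.30; W sinα = 34.9
Slice 5: Δl = 3.1/cos22.0° = 3.343 m; N'_5 = 276·cos22.0° − 14·3.343 = 209.1; c'Δl = 26.75; W sinα = 103.4
Slice 6: Δl = 2.5/cos35.2° = 3.059 m; N'_6 = 188·cos35.2° − 41·3.059 = 28.2; c'Δl = 24.48; W sinα = 108.4
Slice 7: Δl = 2.3/cos48.4° = 3.464 m; N'_7 = 71·cos48.4° − 7·3.464 = 22.9; c'Δl = 27.71; W sinα = 53.1
Σc'Δl = 141.3 kN/m; ΣN' = 556.7 kN/m; ΣW sinα = 287.8 kN/m
Resisting = 141.3 + 556.7·tan33.3° = 141.3 + 365.7 = 506.9 kN/m
FS = 506.9 / 287.8 = 1.761

FS = 1.76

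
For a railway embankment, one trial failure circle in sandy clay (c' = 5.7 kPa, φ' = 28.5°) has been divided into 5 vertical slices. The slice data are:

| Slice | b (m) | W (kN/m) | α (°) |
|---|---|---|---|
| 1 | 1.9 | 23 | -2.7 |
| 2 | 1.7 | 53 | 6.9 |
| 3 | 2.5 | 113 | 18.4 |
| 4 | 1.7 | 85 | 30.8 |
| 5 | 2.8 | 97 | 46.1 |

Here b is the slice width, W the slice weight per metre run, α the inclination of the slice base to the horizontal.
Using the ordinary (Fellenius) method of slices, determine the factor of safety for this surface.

Ordinary method of slices: FS = Σ[c'·Δl_i + (W_i cosα_i)·tanφ'] / Σ W_i sinα_i, with Δl_i = b_i / cosα_i.
Slice 1: Δl = 1.9/cos(-2.7°) = 1.902 m; N'_1 = 23·cos(-2.7°) = 23.0; c'Δl = 10.84; W sinα = -1.1
Slice 2: Δl = 1.7/cos6.9° = 1.712 m; N'_2 = 53·cos6.9° = 52.6; c'Δl = 9.76; W sinα = 6.4
Slice 3: Δl = 2.5/cos18.4° = 2.635 m; N'_3 = 113·cos18.4° = 107.2; c'Δl = 15.02; W sinα = 35.7
Slice 4: Δl = 1.7/cos30.8° = 1.979 m; N'_4 = 85·cos30.8° = 73.0; c'Δl = 11.28; W sinα = 43.5
Slice 5: Δl = 2.8/cos46.1° = 4.038 m; N'_5 = 97·cos46.1° = 67.3; c'Δl = 23.02; W sinα = 69.9
Σc'Δl = 69.9 kN/m; ΣN' = 323.1 kN/m; ΣW sinα = 154.4 kN/m
Resisting = 69.9 + 323.1·tan28.5° = 69.9 + 175.4 = 245.3 kN/m
FS = 245.3 / 154.4 = 1.589

FS = 1.59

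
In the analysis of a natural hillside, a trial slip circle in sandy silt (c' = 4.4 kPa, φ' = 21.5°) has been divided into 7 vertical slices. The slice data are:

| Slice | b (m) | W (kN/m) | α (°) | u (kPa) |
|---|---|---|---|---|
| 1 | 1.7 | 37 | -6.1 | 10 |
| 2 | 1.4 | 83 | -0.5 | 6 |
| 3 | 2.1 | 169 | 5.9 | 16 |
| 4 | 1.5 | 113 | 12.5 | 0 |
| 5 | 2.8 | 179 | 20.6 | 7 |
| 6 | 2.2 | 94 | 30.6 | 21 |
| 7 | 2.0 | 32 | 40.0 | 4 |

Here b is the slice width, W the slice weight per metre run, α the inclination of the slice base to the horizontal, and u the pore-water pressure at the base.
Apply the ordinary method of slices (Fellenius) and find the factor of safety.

FS = 1.62

Ordinary method of slices: FS = Σ[c'·Δl_i + (W_i cosα_i − u_i·Δl_i)·tanφ'] / Σ W_i sinα_i, with Δl_i = b_i / cosα_i.
Slice 1: Δl = 1.7/cos(-6.1°) = 1.710 m; N'_1 = 37·cos(-6.1°) − 10·1.710 = 19.7; c'Δl = 7.52; W sinα = -3.9
Slice 2: Δl = 1.4/cos(-0.5°) = 1.400 m; N'_2 = 83·cos(-0.5°) − 6·1.400 = 74.6; c'Δl = 6.16; W sinα = -0.7
Slice 3: Δl = 2.1/cos5.9° = 2.111 m; N'_3 = 169·cos5.9° − 16·2.111 = 134.3; c'Δl = 9.29; W sinα = 17.4
Slice 4: Δl = 1.5/cos12.5° = 1.536 m; N'_4 = 113·cos12.5° − 0·1.536 = 110.3; c'Δl = 6.76; W sinα = 24.5
Slice 5: Δl = 2.8/cos20.6° = 2.991 m; N'_5 = 179·cos20.6° − 7·2.991 = 146.6; c'Δl = 13.16; W sinα = 63.0
Slice 6: Δl = 2.2/cos30.6° = 2.556 m; N'_6 = 94·cos30.6° − 21·2.556 = 27.2; c'Δl = 11.25; W sinα = 47.8
Slice 7: Δl = 2.0/cos40.0° = 2.611 m; N'_7 = 32·cos40.0° − 4·2.611 = 14.1; c'Δl = 11.49; W sinα = 20.6
Σc'Δl = 65.6 kN/m; ΣN' = 526.9 kN/m; ΣW sinα = 168.6 kN/m
Resisting = 65.6 + 526.9·tan21.5° = 65.6 + 207.5 = 273.2 kN/m
FS = 273.2 / 168.6 = 1.620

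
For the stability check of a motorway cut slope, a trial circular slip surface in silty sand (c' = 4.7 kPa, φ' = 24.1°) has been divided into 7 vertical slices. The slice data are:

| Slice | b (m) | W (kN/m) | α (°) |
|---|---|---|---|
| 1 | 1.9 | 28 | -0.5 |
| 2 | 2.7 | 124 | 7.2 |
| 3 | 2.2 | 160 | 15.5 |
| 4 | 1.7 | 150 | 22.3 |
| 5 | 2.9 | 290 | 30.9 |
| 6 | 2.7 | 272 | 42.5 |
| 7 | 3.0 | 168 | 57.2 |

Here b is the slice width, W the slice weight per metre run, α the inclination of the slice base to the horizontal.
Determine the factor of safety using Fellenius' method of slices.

Ordinary method of slices: FS = Σ[c'·Δl_i + (W_i cosα_i)·tanφ'] / Σ W_i sinα_i, with Δl_i = b_i / cosα_i.
Slice 1: Δl = 1.9/cos(-0.5°) = 1.900 m; N'_1 = 28·cos(-0.5°) = 28.0; c'Δl = 8.93; W sinα = -0.2
Slice 2: Δl = 2.7/cos7.2° = 2.721 m; N'_2 = 124·cos7.2° = 123.0; c'Δl = 12.79; W sinα = 15.5
Slice 3: Δl = 2.2/cos15.5° = 2.283 m; N'_3 = 160·cos15.5° = 154.2; c'Δl = 10.73; W sinα = 42.8
Slice 4: Δl = 1.7/cos22.3° = 1.837 m; N'_4 = 150·cos22.3° = 138.8; c'Δl = 8.64; W sinα = 56.9
Slice 5: Δl = 2.9/cos30.9° = 3.380 m; N'_5 = 290·cos30.9° = 248.8; c'Δl = 15.88; W sinα = 148.9
Slice 6: Δl = 2.7/cos42.5° = 3.662 m; N'_6 = 272·cos42.5° = 200.5; c'Δl = 17.21; W sinα = 183.8
Slice 7: Δl = 3.0/cos57.2° = 5.538 m; N'_7 = 168·cos57.2° = 91.0; c'Δl = 26.03; W sinα = 141.2
Σc'Δl = 100.2 kN/m; ΣN' = 984.4 kN/m; ΣW sinα = 588.9 kN/m
Resisting = 100.2 + 984.4·tan24.1° = 100.2 + 440.3 = 540.5 kN/m
FS = 540.5 / 588.9 = 0.918

FS = 0.92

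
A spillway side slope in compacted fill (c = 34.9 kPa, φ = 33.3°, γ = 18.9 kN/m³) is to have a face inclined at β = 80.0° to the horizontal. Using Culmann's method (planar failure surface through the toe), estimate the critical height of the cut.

Culmann's analysis gives the critical failure plane at α_cr = (β + φ)/2 = (80.0 + 33.3)/2 = 56.6°, and the critical height
H_c = (4c/γ) · sinβ cosφ / [1 − cos(β − φ)]
    = (4·34.9/18.9) · sin80.0°·cos33.3° / [1 − cos(46.7°)]
    = 7.386 · 0.9848·0.8358 / [1 − 0.6858]
    = 7.386 · 0.8231 / 0.3142
    = 19.35 m

H_c = 19.35 m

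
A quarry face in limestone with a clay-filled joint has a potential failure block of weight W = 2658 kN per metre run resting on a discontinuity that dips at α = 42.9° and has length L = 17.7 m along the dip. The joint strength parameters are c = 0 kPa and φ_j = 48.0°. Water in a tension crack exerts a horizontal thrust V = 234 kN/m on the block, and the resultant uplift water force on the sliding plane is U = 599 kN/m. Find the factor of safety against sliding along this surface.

FS = 0.67

Resolving the block weight along and normal to the plane and applying the Mohr–Coulomb strength on the joint:
N' = W cosα − U − V sinα = 2658·cos42.9° − 599 − 234·sin42.9° = 1188.8 kN/m
Driving force T = W sinα + V cosα = 2658·sin42.9° + 234·cos42.9° = 1980.8 kN/m
Resisting force R = c·L + N'·tanφ_j = 0·17.7 + 1188.8·tan48.0° = 0.0 + 1320.3 = 1320.3 kN/m
FS = R / T = 1320.3 / 1980.8 = 0.667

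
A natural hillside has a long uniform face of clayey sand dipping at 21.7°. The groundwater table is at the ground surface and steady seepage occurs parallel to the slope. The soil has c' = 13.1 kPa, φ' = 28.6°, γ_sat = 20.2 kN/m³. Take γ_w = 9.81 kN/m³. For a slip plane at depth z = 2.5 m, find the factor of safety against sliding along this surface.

FS = 1.46

With seepage parallel to the slope and the water table at the surface, the effective normal stress on the slip plane uses the buoyant unit weight γ' = γ_sat − γ_w while the driving shear stress uses γ_sat:
FS = [c' + γ' z cos²β tanφ'] / [γ_sat z sinβ cosβ]
γ' = 20.2 − 9.81 = 10.39 kN/m³
Numerator = 13.1 + 10.39·2.5·cos²21.7°·tan28.6° = 13.1 + 10.39·2.5·0.8633·0.5452 = 25.326 kPa
Denominator = 20.2·2.5·sin21.7°·cos21.7° = 20.2·2.5·0.3697·0.9291 = 17.349 kPa
FS = 25.326 / 17.349 = 1.460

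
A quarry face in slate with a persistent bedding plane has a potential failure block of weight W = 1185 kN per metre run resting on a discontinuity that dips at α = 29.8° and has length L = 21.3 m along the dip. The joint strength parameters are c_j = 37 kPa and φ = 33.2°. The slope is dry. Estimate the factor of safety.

FS = 2.48

Resolving the block weight along and normal to the plane and applying the Mohr–Coulomb strength on the joint:
N' = W cosα = 1185·cos29.8° = 1028.3 kN/m
Driving force T = W sinα = 1185·sin29.8° = 588.9 kN/m
Resisting force R = c_j·L + N'·tanφ = 37·21.3 + 1028.3·tan33.2° = 788.1 + 672.9 = 1461.0 kN/m
FS = R / T = 1461.0 / 588.9 = 2.481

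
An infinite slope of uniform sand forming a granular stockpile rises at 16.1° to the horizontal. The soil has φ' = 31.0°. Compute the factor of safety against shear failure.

For a dry cohesionless infinite slope the factor of safety is FS = tanφ' / tanβ.
FS = tan31.0° / tan16.1° = 0.6009 / 0.2886 = 2.082

FS = 2.08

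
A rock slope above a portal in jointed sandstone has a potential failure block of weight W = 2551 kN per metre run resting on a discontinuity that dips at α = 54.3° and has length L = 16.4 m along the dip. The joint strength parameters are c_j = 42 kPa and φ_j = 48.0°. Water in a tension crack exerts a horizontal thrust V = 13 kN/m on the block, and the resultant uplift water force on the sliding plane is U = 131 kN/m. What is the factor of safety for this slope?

FS = 1.05

Resolving the block weight along and normal to the plane and applying the Mohr–Coulomb strength on the joint:
N' = W cosα − U − V sinα = 2551·cos54.3° − 131 − 13·sin54.3° = 1347.1 kN/m
Driving force T = W sinα + V cosα = 2551·sin54.3° + 13·cos54.3° = 2079.2 kN/m
Resisting force R = c_j·L + N'·tanφ_j = 42·16.4 + 1347.1·tan48.0° = 688.8 + 1496.1 = 2184.9 kN/m
FS = R / T = 2184.9 / 2079.2 = 1.051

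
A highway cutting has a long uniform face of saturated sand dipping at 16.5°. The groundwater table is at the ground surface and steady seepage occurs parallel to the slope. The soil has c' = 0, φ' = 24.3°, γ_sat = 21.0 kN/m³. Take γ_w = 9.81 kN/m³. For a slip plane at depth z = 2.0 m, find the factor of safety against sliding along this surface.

FS = 0.81

With seepage parallel to the slope and the water table at the surface, the effective normal stress on the slip plane uses the buoyant unit weight γ' = γ_sat − γ_w while the driving shear stress uses γ_sat:
FS = [c' + γ' z cos²β tanφ'] / [γ_sat z sinβ cosβ]
(For c' = 0 this reduces to FS = (γ'/γ_sat)·tanφ'/tanβ.)
γ' = 21.0 − 9.81 = 11.19 kN/m³
Numerator = 0.0 + 11.19·2.0·cos²16.5°·tan24.3° = 0.0 + 11.19·2.0·0.9193·0.4515 = 9.290 kPa
Denominator = 21.0·2.0·sin16.5°·cos16.5° = 21.0·2.0·0.2840·0.9588 = 11.437 kPa
FS = 9.290 / 11.437 = 0.812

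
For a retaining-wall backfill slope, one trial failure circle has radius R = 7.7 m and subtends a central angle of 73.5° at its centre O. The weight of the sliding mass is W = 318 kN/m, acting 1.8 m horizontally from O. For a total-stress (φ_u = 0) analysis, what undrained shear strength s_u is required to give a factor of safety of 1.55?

s_u = 11.7 kPa

FS = s_u·L_a·R / (W·d), so s_u = FS·W·d / (L_a·R).
Arc length L_a = R·θ = 7.7·(73.5°·π/180) = 7.7·1.2828 = 9.88 m
s_u = 1.55·318·1.8 / (9.88·7.7) = 887.2 / 76.06 = 11.67 kPa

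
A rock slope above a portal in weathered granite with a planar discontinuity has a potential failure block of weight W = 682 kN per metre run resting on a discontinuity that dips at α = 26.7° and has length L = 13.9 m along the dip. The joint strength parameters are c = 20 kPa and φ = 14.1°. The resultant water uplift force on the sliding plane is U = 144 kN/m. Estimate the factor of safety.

Resolving the block weight along and normal to the plane and applying the Mohr–Coulomb strength on the joint:
N' = W cosα − U = 682·cos26.7° − 144 = 465.3 kN/m
Driving force T = W sinα = 682·sin26.7° = 306.4 kN/m
Resisting force R = c·L + N'·tanφ = 20·13.9 + 465.3·tan14.1° = 278.0 + 116.9 = 394.9 kN/m
FS = R / T = 394.9 / 306.4 = 1.289

FS = 1.29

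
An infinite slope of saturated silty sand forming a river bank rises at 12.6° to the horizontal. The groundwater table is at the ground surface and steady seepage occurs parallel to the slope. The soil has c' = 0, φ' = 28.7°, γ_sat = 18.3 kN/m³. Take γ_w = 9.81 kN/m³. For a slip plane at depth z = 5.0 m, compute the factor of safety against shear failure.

FS = 1.14

With seepage parallel to the slope and the water table at the surface, the effective normal stress on the slip plane uses the buoyant unit weight γ' = γ_sat − γ_w while the driving shear stress uses γ_sat:
FS = [c' + γ' z cos²β tanφ'] / [γ_sat z sinβ cosβ]
(For c' = 0 this reduces to FS = (γ'/γ_sat)·tanφ'/tanβ.)
γ' = 18.3 − 9.81 = 8.49 kN/m³
Numerator = 0.0 + 8.49·5.0·cos²12.6°·tan28.7° = 0.0 + 8.49·5.0·0.9524·0.5475 = 22.135 kPa
Denominator = 18.3·5.0·sin12.6°·cos12.6° = 18.3·5.0·0.2181·0.9759 = 19.479 kPa
FS = 22.135 / 19.479 = 1.136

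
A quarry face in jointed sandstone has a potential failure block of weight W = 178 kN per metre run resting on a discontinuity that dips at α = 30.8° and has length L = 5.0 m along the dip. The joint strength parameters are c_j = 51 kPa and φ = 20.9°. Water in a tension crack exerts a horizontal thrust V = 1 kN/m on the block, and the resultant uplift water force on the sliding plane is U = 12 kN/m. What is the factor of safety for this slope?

FS = 3.35

Resolving the block weight along and normal to the plane and applying the Mohr–Coulomb strength on the joint:
N' = W cosα − U − V sinα = 178·cos30.8° − 12 − 1·sin30.8° = 140.4 kN/m
Driving force T = W sinα + V cosα = 178·sin30.8° + 1·cos30.8° = 92.0 kN/m
Resisting force R = c_j·L + N'·tanφ = 51·5.0 + 140.4·tan20.9° = 255.0 + 53.6 = 308.6 kN/m
FS = R / T = 308.6 / 92.0 = 3.354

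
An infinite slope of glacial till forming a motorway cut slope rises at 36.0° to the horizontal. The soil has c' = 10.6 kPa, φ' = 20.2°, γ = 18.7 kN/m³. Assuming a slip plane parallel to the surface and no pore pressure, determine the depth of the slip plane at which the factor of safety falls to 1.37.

Setting FS = 1.37 in FS = [c' + γz cos²β tanφ'] / [γz sinβ cosβ] and solving for z:
z = c' / [γ cosβ (FS·sinβ − cosβ·tanφ')]
  = 10.6 / [18.7·cos36.0°·(1.37·sin36.0° − cos36.0°·tan20.2°)]
  = 10.6 / [18.7·0.8090·(1.37·0.5878 − 0.8090·0.3679)]
  = 10.6 / 7.6794 = 1.380 m

z = 1.38 m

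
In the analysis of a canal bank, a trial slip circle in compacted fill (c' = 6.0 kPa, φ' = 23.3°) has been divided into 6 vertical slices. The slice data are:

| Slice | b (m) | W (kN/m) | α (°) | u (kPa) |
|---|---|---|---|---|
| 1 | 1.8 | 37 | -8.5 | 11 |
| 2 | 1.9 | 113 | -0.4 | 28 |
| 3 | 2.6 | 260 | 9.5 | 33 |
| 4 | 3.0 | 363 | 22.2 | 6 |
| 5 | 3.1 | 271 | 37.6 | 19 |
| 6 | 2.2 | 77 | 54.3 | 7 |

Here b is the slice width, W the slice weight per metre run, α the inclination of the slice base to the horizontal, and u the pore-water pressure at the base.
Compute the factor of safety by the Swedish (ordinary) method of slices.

Ordinary method of slices: FS = Σ[c'·Δl_i + (W_i cosα_i − u_i·Δl_i)·tanφ'] / Σ W_i sinα_i, with Δl_i = b_i / cosα_i.
Slice 1: Δl = 1.8/cos(-8.5°) = 1.820 m; N'_1 = 37·cos(-8.5°) − 11·1.820 = 16.6; c'Δl = 10.92; W sinα = -5.5
Slice 2: Δl = 1.9/cos(-0.4°) = 1.900 m; N'_2 = 113·cos(-0.4°) − 28·1.900 = 59.8; c'Δl = 11.40; W sinα = -0.8
Slice 3: Δl = 2.6/cos9.5° = 2.636 m; N'_3 = 260·cos9.5° − 33·2.636 = 169.4; c'Δl = 15.82; W sinα = 42.9
Slice 4: Δl = 3.0/cos22.2° = 3.240 m; N'_4 = 363·cos22.2° − 6·3.240 = 316.6; c'Δl = 19.44; W sinα = 137.2
Slice 5: Δl = 3.1/cos37.6° = 3.913 m; N'_5 = 271·cos37.6° − 19·3.913 = 140.4; c'Δl = 23.48; W sinα = 165.3
Slice 6: Δl = 2.2/cos54.3° = 3.770 m; N'_6 = 77·cos54.3° − 7·3.770 = 18.5; c'Δl = 22.62; W sinα = 62.5
Σc'Δl = 103.7 kN/m; ΣN' = 721.4 kN/m; ΣW sinα = 401.7 kN/m
Resisting = 103.7 + 721.4·tan23.3° = 103.7 + 310.7 = 414.3 kN/m
FS = 414.3 / 401.7 = 1.032

FS = 1.03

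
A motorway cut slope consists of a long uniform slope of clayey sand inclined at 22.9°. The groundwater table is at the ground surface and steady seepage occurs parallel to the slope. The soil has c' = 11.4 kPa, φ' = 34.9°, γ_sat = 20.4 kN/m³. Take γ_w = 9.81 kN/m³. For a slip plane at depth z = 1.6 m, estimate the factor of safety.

FS = 1.83

With seepage parallel to the slope and the water table at the surface, the effective normal stress on the slip plane uses the buoyant unit weight γ' = γ_sat − γ_w while the driving shear stress uses γ_sat:
FS = [c' + γ' z cos²β tanφ'] / [γ_sat z sinβ cosβ]
γ' = 20.4 − 9.81 = 10.59 kN/m³
Numerator = 11.4 + 10.59·1.6·cos²22.9°·tan34.9° = 11.4 + 10.59·1.6·0.8486·0.6976 = 21.430 kPa
Denominator = 20.4·1.6·sin22.9°·cos22.9° = 20.4·1.6·0.3891·0.9212 = 11.700 kPa
FS = 21.430 / 11.700 = 1.832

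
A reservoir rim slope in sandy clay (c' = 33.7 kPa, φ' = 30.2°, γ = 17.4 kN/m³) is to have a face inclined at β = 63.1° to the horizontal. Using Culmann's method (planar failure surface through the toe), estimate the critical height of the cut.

Culmann's analysis gives the critical failure plane at α_cr = (β + φ')/2 = (63.1 + 30.2)/2 = 46.6°, and the critical height
H_c = (4c'/γ) · sinβ cosφ' / [1 − cos(β − φ')]
    = (4·33.7/17.4) · sin63.1°·cos30.2° / [1 − cos(32.9°)]
    = 7.747 · 0.8918·0.8643 / [1 − 0.8396]
    = 7.747 · 0.7708 / 0.1604
    = 37.23 m

H_c = 37.23 m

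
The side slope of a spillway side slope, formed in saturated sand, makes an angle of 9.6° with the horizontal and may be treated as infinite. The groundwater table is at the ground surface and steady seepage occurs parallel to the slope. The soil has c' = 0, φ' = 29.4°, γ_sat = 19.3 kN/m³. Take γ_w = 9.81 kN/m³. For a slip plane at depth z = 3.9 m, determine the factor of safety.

FS = 1.64

With seepage parallel to the slope and the water table at the surface, the effective normal stress on the slip plane uses the buoyant unit weight γ' = γ_sat − γ_w while the driving shear stress uses γ_sat:
FS = [c' + γ' z cos²β tanφ'] / [γ_sat z sinβ cosβ]
(For c' = 0 this reduces to FS = (γ'/γ_sat)·tanφ'/tanβ.)
γ' = 19.3 − 9.81 = 9.49 kN/m³
Numerator = 0.0 + 9.49·3.9·cos²9.6°·tan29.4° = 0.0 + 9.49·3.9·0.9722·0.5635 = 20.275 kPa
Denominator = 19.3·3.9·sin9.6°·cos9.6° = 19.3·3.9·0.1668·0.9860 = 12.377 kPa
FS = 20.275 / 12.377 = 1.638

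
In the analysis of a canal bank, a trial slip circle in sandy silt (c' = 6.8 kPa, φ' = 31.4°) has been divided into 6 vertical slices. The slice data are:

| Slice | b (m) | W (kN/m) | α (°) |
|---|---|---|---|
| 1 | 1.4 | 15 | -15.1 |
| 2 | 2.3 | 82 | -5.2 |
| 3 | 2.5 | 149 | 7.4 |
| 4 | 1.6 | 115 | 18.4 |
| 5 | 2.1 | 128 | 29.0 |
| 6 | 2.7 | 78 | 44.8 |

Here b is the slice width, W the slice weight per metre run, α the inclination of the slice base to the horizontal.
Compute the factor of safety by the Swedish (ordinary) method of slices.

Ordinary method of slices: FS = Σ[c'·Δl_i + (W_i cosα_i)·tanφ'] / Σ W_i sinα_i, with Δl_i = b_i / cosα_i.
Slice 1: Δl = 1.4/cos(-15.1°) = 1.450 m; N'_1 = 15·cos(-15.1°) = 14.5; c'Δl = 9.86; W sinα = -3.9
Slice 2: Δl = 2.3/cos(-5.2°) = 2.310 m; N'_2 = 82·cos(-5.2°) = 81.7; c'Δl = 15.70; W sinα = -7.4
Slice 3: Δl = 2.5/cos7.4° = 2.521 m; N'_3 = 149·cos7.4° = 147.8; c'Δl = 17.14; W sinα = 19.2
Slice 4: Δl = 1.6/cos18.4° = 1.686 m; N'_4 = 115·cos18.4° = 109.1; c'Δl = 11.47; W sinα = 36.3
Slice 5: Δl = 2.1/cos29.0° = 2.401 m; N'_5 = 128·cos29.0° = 112.0; c'Δl = 16.33; W sinα = 62.1
Slice 6: Δl = 2.7/cos44.8° = 3.805 m; N'_6 = 78·cos44.8° = 55.3; c'Δl = 25.87; W sinα = 55.0
Σc'Δl = 96.4 kN/m; ΣN' = 520.3 kN/m; ΣW sinα = 161.2 kN/m
Resisting = 96.4 + 520.3·tan31.4° = 96.4 + 317.6 = 414.0 kN/m
FS = 414.0 / 161.2 = 2.569

FS = 2.57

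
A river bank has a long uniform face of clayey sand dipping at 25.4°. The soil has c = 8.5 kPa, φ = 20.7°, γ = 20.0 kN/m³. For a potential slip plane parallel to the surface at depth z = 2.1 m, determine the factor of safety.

For an infinite slope with a slip plane parallel to the surface (no pore pressure): FS = [c + γz cos²β tanφ] / [γz sinβ cosβ].
γz = 20.0·2.1 = 42.00 kN/m²
Numerator = 8.5 + 42.00·cos²25.4°·tan20.7° = 8.5 + 42.00·0.8160·0.3779 = 21.451 kPa
Denominator = 42.00·sin25.4°·cos25.4° = 42.00·0.4289·0.9033 = 16.274 kPa
FS = 21.451 / 16.274 = 1.318

FS = 1.32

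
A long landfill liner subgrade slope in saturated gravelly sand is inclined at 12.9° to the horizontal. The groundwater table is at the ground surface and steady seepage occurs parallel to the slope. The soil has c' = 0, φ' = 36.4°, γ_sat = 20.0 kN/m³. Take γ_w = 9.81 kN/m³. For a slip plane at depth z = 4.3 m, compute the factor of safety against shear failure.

With seepage parallel to the slope and the water table at the surface, the effective normal stress on the slip plane uses the buoyant unit weight γ' = γ_sat − γ_w while the driving shear stress uses γ_sat:
FS = [c' + γ' z cos²β tanφ'] / [γ_sat z sinβ cosβ]
(For c' = 0 this reduces to FS = (γ'/γ_sat)·tanφ'/tanβ.)
γ' = 20.0 − 9.81 = 10.19 kN/m³
Numerator = 0.0 + 10.19·4.3·cos²12.9°·tan36.4° = 0.0 + 10.19·4.3·0.9502·0.7373 = 30.695 kPa
Denominator = 20.0·4.3·sin12.9°·cos12.9° = 20.0·4.3·0.2233·0.9748 = 18.715 kPa
FS = 30.695 / 18.715 = 1.640

FS = 1.64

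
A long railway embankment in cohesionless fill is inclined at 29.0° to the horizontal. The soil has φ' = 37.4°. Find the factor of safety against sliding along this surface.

FS = 1.38

For a dry cohesionless infinite slope the factor of safety is FS = tanφ' / tanβ.
FS = tan37.4° / tan29.0° = 0.7646 / 0.5543 = 1.379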